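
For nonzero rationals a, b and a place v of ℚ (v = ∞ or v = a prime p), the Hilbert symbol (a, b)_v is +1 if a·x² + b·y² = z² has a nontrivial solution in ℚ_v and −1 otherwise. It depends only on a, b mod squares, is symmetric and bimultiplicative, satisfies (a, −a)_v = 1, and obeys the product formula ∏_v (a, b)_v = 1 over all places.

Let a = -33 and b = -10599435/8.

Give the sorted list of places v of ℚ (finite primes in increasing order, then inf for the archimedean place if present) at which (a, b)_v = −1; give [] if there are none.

[3, 5, 11, inf]

Mod squares: a ≡ -33, b ≡ -48070. Check v ∈ {∞, 2, 3, 5, 7, 11, 19, 23}.
v=∞: -33 < 0 and -48070 < 0  ⇒  (a,b)_∞ = -1.
v=2: v_2(a)=0, v_2(b)=-3; units ≡ 7, 5 (mod 8); ε·ε+αω+βω = 1·0+0·1+-3·0 ≡ 0  ⇒  (a,b)_2 = +1.
v=5: a=5^0·(≡2), b=5^1·(≡1) mod 5; (2|5)=-1, (1|5)=+1; (−1)^{0·1·2}·(-1)^1·(+1)^0 = -1.
v=19: a=19^0·(≡5), b=19^1·(≡4) mod 19; (5|19)=+1, (4|19)=+1; (−1)^{0·1·9}·(+1)^1·(+1)^0 = +1.
v=11: a=11^1·(≡8), b=11^1·(≡6) mod 11; (8|11)=-1, (6|11)=-1; (−1)^{1·1·5}·(-1)^1·(-1)^1 = -1.
v=23: a=23^0·(≡13), b=23^1·(≡18) mod 23; (13|23)=+1, (18|23)=+1; (−1)^{0·1·11}·(+1)^1·(+1)^0 = +1.
v=3: a=3^1·(≡1), b=3^2·(≡2) mod 3; (1|3)=+1, (2|3)=-1; (−1)^{1·2·1}·(+1)^2·(-1)^1 = -1.
v=7: a=7^0·(≡2), b=7^2·(≡6) mod 7; (2|7)=+1, (6|7)=-1; (−1)^{0·2·3}·(+1)^2·(-1)^0 = +1.
|Ram(-33, -48070)| = 4, even; anisotropic at {3, 5, 11, ∞}.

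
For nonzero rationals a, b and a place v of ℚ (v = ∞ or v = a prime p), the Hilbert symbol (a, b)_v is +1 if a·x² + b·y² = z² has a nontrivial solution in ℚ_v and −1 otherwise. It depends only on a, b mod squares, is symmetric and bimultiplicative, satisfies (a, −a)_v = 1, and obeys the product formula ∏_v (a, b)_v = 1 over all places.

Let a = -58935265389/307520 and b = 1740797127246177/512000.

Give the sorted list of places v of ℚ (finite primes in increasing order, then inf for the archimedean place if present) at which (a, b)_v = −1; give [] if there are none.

[5, 7]

Mod squares: a ≡ -177905, b ≡ 13685. Check v ∈ {∞, 2, 3, 5, 7, 11, 13, 17, 23, 31}.
v=31: a=31^-2·(≡18), b=31^0·(≡2) mod 31; (18|31)=+1, (2|31)=+1; (−1)^{-2·0·15}·(+1)^0·(+1)^-2 = +1.
v=3: a=3^4·(≡1), b=3^2·(≡2) mod 3; (1|3)=+1, (2|3)=-1; (−1)^{4·2·1}·(+1)^2·(-1)^4 = +1.
v=17: a=17^1·(≡5), b=17^1·(≡14) mod 17; (5|17)=-1, (14|17)=-1; (−1)^{1·1·8}·(-1)^1·(-1)^1 = +1.
v=5: a=5^-1·(≡4), b=5^-3·(≡2) mod 5; (4|5)=+1, (2|5)=-1; (−1)^{-1·-3·2}·(+1)^-3·(-1)^-1 = -1.
v=7: a=7^1·(≡2), b=7^1·(≡1) mod 7; (2|7)=+1, (1|7)=+1; (−1)^{1·1·3}·(+1)^1·(+1)^1 = -1.
v=23: a=23^1·(≡4), b=23^1·(≡7) mod 23; (4|23)=+1, (7|23)=-1; (−1)^{1·1·11}·(+1)^1·(-1)^1 = +1.
v=2: v_2(a)=-6, v_2(b)=-12; units ≡ 7, 5 (mod 8); ε·ε+αω+βω = 1·0+-6·1+-12·0 ≡ 0  ⇒  (a,b)_2 = +1.
v=13: a=13^3·(≡4), b=13^6·(≡9) mod 13; (4|13)=+1, (9|13)=+1; (−1)^{3·6·6}·(+1)^6·(+1)^3 = +1.
v=∞: -177905 < 0 and 13685 > 0  ⇒  (a,b)_∞ = +1.
v=11: a=11^2·(≡5), b=11^4·(≡5) mod 11; (5|11)=+1, (5|11)=+1; (−1)^{2·4·5}·(+1)^4·(+1)^2 = +1.
|Ram(-177905, 13685)| = 2, even; anisotropic at {5, 7}.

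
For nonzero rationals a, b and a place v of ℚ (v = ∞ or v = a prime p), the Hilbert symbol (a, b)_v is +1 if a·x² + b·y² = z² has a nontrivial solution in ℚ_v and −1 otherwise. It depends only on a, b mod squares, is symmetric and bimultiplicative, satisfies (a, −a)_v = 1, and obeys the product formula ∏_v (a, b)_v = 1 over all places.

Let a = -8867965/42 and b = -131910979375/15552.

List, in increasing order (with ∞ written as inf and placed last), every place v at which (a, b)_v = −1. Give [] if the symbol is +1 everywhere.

[7, inf]

Mod squares: a ≡ -3570, b ≡ -21. Check v ∈ {∞, 2, 3, 5, 7, 17, 19}.
v=5: a=5^1·(≡1), b=5^4·(≡4) mod 5; (1|5)=+1, (4|5)=+1; (−1)^{1·4·2}·(+1)^4·(+1)^1 = +1.
v=∞: -3570 < 0 and -21 < 0  ⇒  (a,b)_∞ = -1.
v=7: a=7^-1·(≡1), b=7^1·(≡2) mod 7; (1|7)=+1, (2|7)=+1; (−1)^{-1·1·3}·(+1)^1·(+1)^-1 = -1.
v=3: a=3^-1·(≡1), b=3^-5·(≡2) mod 3; (1|3)=+1, (2|3)=-1; (−1)^{-1·-5·1}·(+1)^-5·(-1)^-1 = +1.
v=17: a=17^3·(≡6), b=17^4·(≡8) mod 17; (6|17)=-1, (8|17)=+1; (−1)^{3·4·8}·(-1)^4·(+1)^3 = +1.
v=19: a=19^2·(≡10), b=19^2·(≡11) mod 19; (10|19)=-1, (11|19)=+1; (−1)^{2·2·9}·(-1)^2·(+1)^2 = +1.
v=2: v_2(a)=-1, v_2(b)=-6; units ≡ 7, 3 (mod 8); ε·ε+αω+βω = 1·1+-1·1+-6·0 ≡ 0  ⇒  (a,b)_2 = +1.
(-3570, -21 / ℚ) ramifies at {7, ∞}: a division algebra.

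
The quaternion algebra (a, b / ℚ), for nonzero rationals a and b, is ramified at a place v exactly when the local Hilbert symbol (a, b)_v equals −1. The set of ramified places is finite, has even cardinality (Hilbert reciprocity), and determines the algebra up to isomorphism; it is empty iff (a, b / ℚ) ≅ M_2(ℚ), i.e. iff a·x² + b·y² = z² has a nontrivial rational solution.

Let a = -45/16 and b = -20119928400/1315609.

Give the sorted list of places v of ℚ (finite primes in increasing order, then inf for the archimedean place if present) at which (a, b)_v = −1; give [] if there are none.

(a, b) ≡ (-5, -46189) mod (ℚ^×)²; places V = {2, 3, 5, 11, 13, 17, 19, 31, 37, ∞}.
(a,b)_37: α=0, u≡18; β=-2, v≡24 (mod 37); (18|37)=-1, (24|37)=-1; sign (−1)^0·-1^-2·-1^0 = +1.
(a,b)_19: α=0, u≡15; β=1, v≡4 (mod 19); (15|19)=-1, (4|19)=+1; sign (−1)^0·-1^1·+1^0 = -1.
(a,b)_3: α=2, u≡1; β=2, v≡2 (mod 3); (1|3)=+1, (2|3)=-1; sign (−1)^0·+1^2·-1^2 = +1.
(a,b)_2: α=-4, β=4; u≡3, v≡3 (mod 8); ε(u)ε(v)=1·1, αω(v)=-4·1, βω(u)=4·1; sum ≡ 1  ⇒  -1.
(a,b)_17: α=0, u≡11; β=1, v≡6 (mod 17); (11|17)=-1, (6|17)=-1; sign (−1)^0·-1^1·-1^0 = -1.
(a,b)_31: α=0, u≡3; β=-2, v≡10 (mod 31); (3|31)=-1, (10|31)=+1; sign (−1)^0·-1^-2·+1^0 = +1.
(a,b)_5: α=1, u≡1; β=2, v≡1 (mod 5); (1|5)=+1, (1|5)=+1; sign (−1)^0·+1^2·+1^1 = +1.
(a,b)_11: α=0, u≡2; β=3, v≡1 (mod 11); (2|11)=-1, (1|11)=+1; sign (−1)^0·-1^3·+1^0 = -1.
(a,b)_∞: sgn(-5)=−, sgn(-46189)=−, so -1.
(a,b)_13: α=0, u≡11; β=1, v≡9 (mod 13); (11|13)=-1, (9|13)=+1; sign (−1)^0·-1^1·+1^0 = -1.
(-5, -46189 / ℚ) ramifies at {2, 11, 13, 17, 19, ∞}: a division algebra.

[2, 11, 13, 17, 19, inf]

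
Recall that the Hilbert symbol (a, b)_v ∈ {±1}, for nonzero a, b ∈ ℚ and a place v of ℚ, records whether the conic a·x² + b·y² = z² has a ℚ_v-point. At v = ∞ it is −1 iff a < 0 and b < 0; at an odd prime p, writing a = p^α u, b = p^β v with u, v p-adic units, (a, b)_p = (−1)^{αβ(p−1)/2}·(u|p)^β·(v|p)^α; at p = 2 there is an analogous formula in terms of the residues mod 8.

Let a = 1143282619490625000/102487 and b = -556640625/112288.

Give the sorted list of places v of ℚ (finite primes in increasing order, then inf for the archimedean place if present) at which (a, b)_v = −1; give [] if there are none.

[2, 7]

Mod squares: a ≡ 23142, b ≡ -3306. Check v ∈ {∞, 2, 3, 5, 7, 11, 19, 29}.
v=19: a=19^3·(≡8), b=19^1·(≡17) mod 19; (8|19)=-1, (17|19)=+1; (−1)^{3·1·9}·(-1)^1·(+1)^3 = +1.
v=7: a=7^-1·(≡4), b=7^0·(≡5) mod 7; (4|7)=+1, (5|7)=-1; (−1)^{-1·0·3}·(+1)^0·(-1)^-1 = -1.
v=5: a=5^8·(≡3), b=5^10·(≡1) mod 5; (3|5)=-1, (1|5)=+1; (−1)^{8·10·2}·(-1)^10·(+1)^8 = +1.
v=29: a=29^3·(≡21), b=29^-1·(≡11) mod 29; (21|29)=-1, (11|29)=-1; (−1)^{3·-1·14}·(-1)^-1·(-1)^3 = +1.
v=2: v_2(a)=3, v_2(b)=-5; units ≡ 3, 3 (mod 8); ε·ε+αω+βω = 1·1+3·1+-5·1 ≡ 1  ⇒  (a,b)_2 = -1.
v=11: a=11^-4·(≡5), b=11^-2·(≡5) mod 11; (5|11)=+1, (5|11)=+1; (−1)^{-4·-2·5}·(+1)^-2·(+1)^-4 = +1.
v=3: a=3^7·(≡1), b=3^1·(≡2) mod 3; (1|3)=+1, (2|3)=-1; (−1)^{7·1·1}·(+1)^1·(-1)^7 = +1.
v=∞: 23142 > 0 and -3306 < 0  ⇒  (a,b)_∞ = +1.
(23142, -3306 / ℚ) ramifies at {2, 7}: a division algebra.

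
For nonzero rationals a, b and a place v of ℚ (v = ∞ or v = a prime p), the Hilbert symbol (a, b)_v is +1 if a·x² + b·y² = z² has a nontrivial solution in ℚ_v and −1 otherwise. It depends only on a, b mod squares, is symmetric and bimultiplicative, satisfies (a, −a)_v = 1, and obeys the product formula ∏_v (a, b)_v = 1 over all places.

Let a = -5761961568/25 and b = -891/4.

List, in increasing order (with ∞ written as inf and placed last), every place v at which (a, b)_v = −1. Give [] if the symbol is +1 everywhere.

(a, b) ≡ (-4445958, -11) mod (ℚ^×)²; places V = {2, 3, 5, 11, 31, 41, 53, ∞}.
(a,b)_3: α=5, u≡2; β=4, v≡1 (mod 3); (2|3)=-1, (1|3)=+1; sign (−1)^0·-1^4·+1^5 = +1.
(a,b)_31: α=1, u≡19; β=0, v≡2 (mod 31); (19|31)=+1, (2|31)=+1; sign (−1)^0·+1^0·+1^1 = +1.
(a,b)_2: α=5, β=-2; u≡5, v≡5 (mod 8); ε(u)ε(v)=0·0, αω(v)=5·1, βω(u)=-2·1; sum ≡ 1  ⇒  -1.
(a,b)_11: α=1, u≡7; β=1, v≡10 (mod 11); (7|11)=-1, (10|11)=-1; sign (−1)^1·-1^1·-1^1 = -1.
(a,b)_∞: sgn(-4445958)=−, sgn(-11)=−, so -1.
(a,b)_41: α=1, u≡7; β=0, v≡13 (mod 41); (7|41)=-1, (13|41)=-1; sign (−1)^0·-1^0·-1^1 = -1.
(a,b)_53: α=1, u≡4; β=0, v≡29 (mod 53); (4|53)=+1, (29|53)=+1; sign (−1)^0·+1^0·+1^1 = +1.
(a,b)_5: α=-2, u≡2; β=0, v≡1 (mod 5); (2|5)=-1, (1|5)=+1; sign (−1)^0·-1^0·+1^-2 = +1.
Ram(-4445958, -11) = {2, 11, 41, ∞}; no ℚ_2-point on the conic.

[2, 11, 41, inf]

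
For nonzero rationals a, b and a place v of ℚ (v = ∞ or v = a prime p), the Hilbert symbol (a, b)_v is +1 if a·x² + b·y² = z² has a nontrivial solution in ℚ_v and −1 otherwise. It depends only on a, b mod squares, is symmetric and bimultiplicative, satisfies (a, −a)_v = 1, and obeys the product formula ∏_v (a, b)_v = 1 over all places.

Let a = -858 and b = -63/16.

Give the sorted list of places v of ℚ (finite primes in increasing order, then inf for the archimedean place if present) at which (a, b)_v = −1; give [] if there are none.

[3, 7, 13, inf]

(a, b) ≡ (-858, -7) mod (ℚ^×)²; places V = {2, 3, 7, 11, 13, ∞}.
(a,b)_∞: sgn(-858)=−, sgn(-7)=−, so -1.
(a,b)_2: α=1, β=-4; u≡3, v≡1 (mod 8); ε(u)ε(v)=1·0, αω(v)=1·0, βω(u)=-4·1; sum ≡ 0  ⇒  +1.
(a,b)_13: α=1, u≡12; β=0, v≡5 (mod 13); (12|13)=+1, (5|13)=-1; sign (−1)^0·+1^0·-1^1 = -1.
(a,b)_3: α=1, u≡2; β=2, v≡2 (mod 3); (2|3)=-1, (2|3)=-1; sign (−1)^0·-1^2·-1^1 = -1.
(a,b)_11: α=1, u≡10; β=0, v≡5 (mod 11); (10|11)=-1, (5|11)=+1; sign (−1)^0·-1^0·+1^1 = +1.
(a,b)_7: α=0, u≡3; β=1, v≡6 (mod 7); (3|7)=-1, (6|7)=-1; sign (−1)^0·-1^1·-1^0 = -1.
(-858, -7 / ℚ) ramifies at {3, 7, 13, ∞}: a division algebra.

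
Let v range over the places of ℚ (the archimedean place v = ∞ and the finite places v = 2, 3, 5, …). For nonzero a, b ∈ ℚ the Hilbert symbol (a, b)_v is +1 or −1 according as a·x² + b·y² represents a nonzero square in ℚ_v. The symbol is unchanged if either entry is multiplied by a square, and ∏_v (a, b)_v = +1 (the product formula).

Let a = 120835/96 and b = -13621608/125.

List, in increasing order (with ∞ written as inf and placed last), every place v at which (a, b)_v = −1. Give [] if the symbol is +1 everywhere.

(a, b) ≡ (4290, -4290) mod (ℚ^×)²; places V = {2, 3, 5, 7, 11, 13, ∞}.
(a,b)_13: α=3, u≡11; β=1, v≡11 (mod 13); (11|13)=-1, (11|13)=-1; sign (−1)^0·-1^1·-1^3 = +1.
(a,b)_∞: sgn(4290)=+, sgn(-4290)=−, so +1.
(a,b)_2: α=-5, β=3; u≡1, v≡7 (mod 8); ε(u)ε(v)=0·1, αω(v)=-5·0, βω(u)=3·0; sum ≡ 0  ⇒  +1.
(a,b)_3: α=-1, u≡2; β=5, v≡1 (mod 3); (2|3)=-1, (1|3)=+1; sign (−1)^1·-1^5·+1^-1 = +1.
(a,b)_7: α=0, u≡3; β=2, v≡1 (mod 7); (3|7)=-1, (1|7)=+1; sign (−1)^0·-1^2·+1^0 = +1.
(a,b)_11: α=1, u≡5; β=1, v≡2 (mod 11); (5|11)=+1, (2|11)=-1; sign (−1)^1·+1^1·-1^1 = +1.
(a,b)_5: α=1, u≡2; β=-3, v≡2 (mod 5); (2|5)=-1, (2|5)=-1; sign (−1)^0·-1^-3·-1^1 = +1.
Ram(a, b) = ∅: the form 4290·x² + -4290·y² − z² is isotropic over every ℚ_v, so by Hasse–Minkowski it is isotropic over ℚ.

[]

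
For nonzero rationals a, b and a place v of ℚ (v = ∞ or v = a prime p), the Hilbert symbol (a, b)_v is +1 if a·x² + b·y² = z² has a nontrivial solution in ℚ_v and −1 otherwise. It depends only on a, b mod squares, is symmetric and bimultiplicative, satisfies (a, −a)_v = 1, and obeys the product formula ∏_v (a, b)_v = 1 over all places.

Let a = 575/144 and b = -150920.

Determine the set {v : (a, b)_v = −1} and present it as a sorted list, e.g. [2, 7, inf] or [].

Mod squares: a ≡ 23, b ≡ -770. Check v ∈ {∞, 2, 3, 5, 7, 11, 23}.
v=∞: 23 > 0 and -770 < 0  ⇒  (a,b)_∞ = +1.
v=23: a=23^1·(≡8), b=23^0·(≡6) mod 23; (8|23)=+1, (6|23)=+1; (−1)^{1·0·11}·(+1)^0·(+1)^1 = +1.
v=7: a=7^0·(≡2), b=7^3·(≡1) mod 7; (2|7)=+1, (1|7)=+1; (−1)^{0·3·3}·(+1)^3·(+1)^0 = +1.
v=2: v_2(a)=-4, v_2(b)=3; units ≡ 7, 7 (mod 8); ε·ε+αω+βω = 1·1+-4·0+3·0 ≡ 1  ⇒  (a,b)_2 = -1.
v=11: a=11^0·(≡3), b=11^1·(≡8) mod 11; (3|11)=+1, (8|11)=-1; (−1)^{0·1·5}·(+1)^1·(-1)^0 = +1.
v=3: a=3^-2·(≡2), b=3^0·(≡1) mod 3; (2|3)=-1, (1|3)=+1; (−1)^{-2·0·1}·(-1)^0·(+1)^-2 = +1.
v=5: a=5^2·(≡2), b=5^1·(≡1) mod 5; (2|5)=-1, (1|5)=+1; (−1)^{2·1·2}·(-1)^1·(+1)^2 = -1.
Ram(23, -770) = {2, 5}; no ℚ_2-point on the conic.

[2, 5]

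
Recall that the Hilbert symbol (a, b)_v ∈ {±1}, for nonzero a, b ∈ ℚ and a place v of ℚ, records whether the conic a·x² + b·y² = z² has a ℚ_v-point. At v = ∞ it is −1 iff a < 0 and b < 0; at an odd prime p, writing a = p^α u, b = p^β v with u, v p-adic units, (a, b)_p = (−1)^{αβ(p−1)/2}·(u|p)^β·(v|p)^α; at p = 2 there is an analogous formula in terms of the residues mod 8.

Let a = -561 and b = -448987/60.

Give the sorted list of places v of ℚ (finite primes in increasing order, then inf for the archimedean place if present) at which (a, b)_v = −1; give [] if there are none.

[2, 11, 17, inf]

Mod squares: a ≡ -561, b ≡ -2805. Check v ∈ {∞, 2, 3, 5, 7, 11, 17}.
v=3: a=3^1·(≡2), b=3^-1·(≡1) mod 3; (2|3)=-1, (1|3)=+1; (−1)^{1·-1·1}·(-1)^-1·(+1)^1 = +1.
v=∞: -561 < 0 and -2805 < 0  ⇒  (a,b)_∞ = -1.
v=5: a=5^0·(≡4), b=5^-1·(≡4) mod 5; (4|5)=+1, (4|5)=+1; (−1)^{0·-1·2}·(+1)^-1·(+1)^0 = +1.
v=2: v_2(a)=0, v_2(b)=-2; units ≡ 7, 3 (mod 8); ε·ε+αω+βω = 1·1+0·1+-2·0 ≡ 1  ⇒  (a,b)_2 = -1.
v=11: a=11^1·(≡4), b=11^1·(≡3) mod 11; (4|11)=+1, (3|11)=+1; (−1)^{1·1·5}·(+1)^1·(+1)^1 = -1.
v=7: a=7^0·(≡6), b=7^4·(≡4) mod 7; (6|7)=-1, (4|7)=+1; (−1)^{0·4·3}·(-1)^4·(+1)^0 = +1.
v=17: a=17^1·(≡1), b=17^1·(≡14) mod 17; (1|17)=+1, (14|17)=-1; (−1)^{1·1·8}·(+1)^1·(-1)^1 = -1.
Ram(-561, -2805) = {2, 11, 17, ∞}; no ℚ_2-point on the conic.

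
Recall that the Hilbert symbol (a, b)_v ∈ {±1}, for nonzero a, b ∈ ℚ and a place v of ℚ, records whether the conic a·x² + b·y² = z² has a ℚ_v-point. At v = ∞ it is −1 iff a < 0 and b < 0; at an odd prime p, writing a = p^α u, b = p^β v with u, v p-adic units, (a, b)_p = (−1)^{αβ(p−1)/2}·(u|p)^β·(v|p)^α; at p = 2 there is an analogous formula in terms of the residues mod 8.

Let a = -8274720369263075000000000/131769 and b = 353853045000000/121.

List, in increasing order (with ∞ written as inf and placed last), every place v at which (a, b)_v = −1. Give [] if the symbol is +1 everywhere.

(a, b) ≡ (-15470, 805) mod (ℚ^×)²; places V = {2, 3, 5, 7, 11, 13, 17, 23, ∞}.
(a,b)_∞: sgn(-15470)=−, sgn(805)=+, so +1.
(a,b)_13: α=5, u≡6; β=2, v≡3 (mod 13); (6|13)=-1, (3|13)=+1; sign (−1)^0·-1^2·+1^5 = +1.
(a,b)_7: α=3, u≡2; β=1, v≡6 (mod 7); (2|7)=+1, (6|7)=-1; sign (−1)^1·+1^1·-1^3 = +1.
(a,b)_3: α=-2, u≡1; β=2, v≡1 (mod 3); (1|3)=+1, (1|3)=+1; sign (−1)^0·+1^2·+1^-2 = +1.
(a,b)_5: α=11, u≡1; β=7, v≡1 (mod 5); (1|5)=+1, (1|5)=+1; sign (−1)^0·+1^7·+1^11 = +1.
(a,b)_23: α=2, u≡9; β=1, v≡8 (mod 23); (9|23)=+1, (8|23)=+1; sign (−1)^0·+1^1·+1^2 = +1.
(a,b)_17: α=3, u≡9; β=2, v≡12 (mod 17); (9|17)=+1, (12|17)=-1; sign (−1)^0·+1^2·-1^3 = -1.
(a,b)_2: α=9, β=6; u≡1, v≡5 (mod 8); ε(u)ε(v)=0·0, αω(v)=9·1, βω(u)=6·0; sum ≡ 1  ⇒  -1.
(a,b)_11: α=-4, u≡10; β=-2, v≡7 (mod 11); (10|11)=-1, (7|11)=-1; sign (−1)^0·-1^-2·-1^-4 = +1.
Ram(-15470, 805) = {2, 17}; no ℚ_2-point on the conic.

[2, 17]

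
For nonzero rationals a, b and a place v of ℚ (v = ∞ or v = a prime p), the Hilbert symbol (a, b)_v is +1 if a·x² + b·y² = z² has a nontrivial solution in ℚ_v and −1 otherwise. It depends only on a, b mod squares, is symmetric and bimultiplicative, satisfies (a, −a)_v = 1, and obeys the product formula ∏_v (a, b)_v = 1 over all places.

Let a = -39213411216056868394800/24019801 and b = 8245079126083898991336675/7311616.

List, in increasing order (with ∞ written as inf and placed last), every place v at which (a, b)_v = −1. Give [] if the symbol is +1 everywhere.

[3, 37]

Mod squares: a ≡ -1147, b ≡ 19803. Check v ∈ {∞, 2, 3, 5, 7, 11, 13, 19, 23, 29, 31, 37, 41}.
v=7: a=7^4·(≡4), b=7^7·(≡1) mod 7; (4|7)=+1, (1|7)=+1; (−1)^{4·7·3}·(+1)^7·(+1)^4 = +1.
v=31: a=31^1·(≡25), b=31^2·(≡25) mod 31; (25|31)=+1, (25|31)=+1; (−1)^{1·2·15}·(+1)^2·(+1)^1 = +1.
v=3: a=3^4·(≡2), b=3^1·(≡1) mod 3; (2|3)=-1, (1|3)=+1; (−1)^{4·1·1}·(-1)^1·(+1)^4 = -1.
v=5: a=5^2·(≡3), b=5^2·(≡2) mod 5; (3|5)=-1, (2|5)=-1; (−1)^{2·2·2}·(-1)^2·(-1)^2 = +1.
v=11: a=11^0·(≡8), b=11^2·(≡3) mod 11; (8|11)=-1, (3|11)=+1; (−1)^{0·2·5}·(-1)^2·(+1)^0 = +1.
v=∞: -1147 < 0 and 19803 > 0  ⇒  (a,b)_∞ = +1.
v=2: v_2(a)=4, v_2(b)=-8; units ≡ 5, 3 (mod 8); ε·ε+αω+βω = 0·1+4·1+-8·1 ≡ 0  ⇒  (a,b)_2 = +1.
v=41: a=41^2·(≡40), b=41^3·(≡20) mod 41; (40|41)=+1, (20|41)=+1; (−1)^{2·3·20}·(+1)^3·(+1)^2 = +1.
v=13: a=13^-4·(≡10), b=13^-4·(≡4) mod 13; (10|13)=+1, (4|13)=+1; (−1)^{-4·-4·6}·(+1)^-4·(+1)^-4 = +1.
v=29: a=29^-2·(≡1), b=29^0·(≡20) mod 29; (1|29)=+1, (20|29)=+1; (−1)^{-2·0·14}·(+1)^0·(+1)^-2 = +1.
v=19: a=19^2·(≡3), b=19^0·(≡6) mod 19; (3|19)=-1, (6|19)=+1; (−1)^{2·0·9}·(-1)^0·(+1)^2 = +1.
v=37: a=37^3·(≡8), b=37^2·(≡15) mod 37; (8|37)=-1, (15|37)=-1; (−1)^{3·2·18}·(-1)^2·(-1)^3 = -1.
v=23: a=23^2·(≡3), b=23^3·(≡22) mod 23; (3|23)=+1, (22|23)=-1; (−1)^{2·3·11}·(+1)^3·(-1)^2 = +1.
|Ram(-1147, 19803)| = 2, even; anisotropic at {3, 37}.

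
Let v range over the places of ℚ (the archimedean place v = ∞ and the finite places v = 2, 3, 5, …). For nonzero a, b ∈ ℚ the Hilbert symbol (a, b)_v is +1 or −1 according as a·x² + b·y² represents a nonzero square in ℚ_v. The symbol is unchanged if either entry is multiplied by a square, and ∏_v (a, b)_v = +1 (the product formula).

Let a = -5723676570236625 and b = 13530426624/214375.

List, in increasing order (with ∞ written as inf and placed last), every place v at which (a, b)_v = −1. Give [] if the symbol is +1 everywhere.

Mod squares: a ≡ -385, b ≡ 3003. Check v ∈ {∞, 2, 3, 5, 7, 11, 13}.
v=5: a=5^3·(≡2), b=5^-4·(≡3) mod 5; (2|5)=-1, (3|5)=-1; (−1)^{3·-4·2}·(-1)^-4·(-1)^3 = -1.
v=11: a=11^1·(≡1), b=11^1·(≡1) mod 11; (1|11)=+1, (1|11)=+1; (−1)^{1·1·5}·(+1)^1·(+1)^1 = -1.
v=2: v_2(a)=0, v_2(b)=8; units ≡ 7, 3 (mod 8); ε·ε+αω+βω = 1·1+0·1+8·0 ≡ 1  ⇒  (a,b)_2 = -1.
v=7: a=7^1·(≡4), b=7^-3·(≡4) mod 7; (4|7)=+1, (4|7)=+1; (−1)^{1·-3·3}·(+1)^-3·(+1)^1 = -1.
v=3: a=3^6·(≡2), b=3^7·(≡2) mod 3; (2|3)=-1, (2|3)=-1; (−1)^{6·7·1}·(-1)^7·(-1)^6 = -1.
v=∞: -385 < 0 and 3003 > 0  ⇒  (a,b)_∞ = +1.
v=13: a=13^8·(≡8), b=13^3·(≡10) mod 13; (8|13)=-1, (10|13)=+1; (−1)^{8·3·6}·(-1)^3·(+1)^8 = -1.
(-385, 3003 / ℚ) ramifies at {2, 3, 5, 7, 11, 13}: a division algebra.

[2, 3, 5, 7, 11, 13]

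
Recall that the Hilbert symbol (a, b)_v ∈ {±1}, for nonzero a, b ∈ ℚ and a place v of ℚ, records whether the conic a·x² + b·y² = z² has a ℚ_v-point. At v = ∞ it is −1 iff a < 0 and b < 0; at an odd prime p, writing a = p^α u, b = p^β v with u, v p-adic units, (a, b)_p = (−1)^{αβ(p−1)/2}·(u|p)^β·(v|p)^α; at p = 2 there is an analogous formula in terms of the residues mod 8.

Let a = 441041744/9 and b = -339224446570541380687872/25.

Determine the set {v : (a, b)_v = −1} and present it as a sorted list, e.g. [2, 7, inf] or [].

[2, 13, 17, 29]

Mod squares: a ≡ 95381, b ≡ -22678. Check v ∈ {∞, 2, 3, 5, 11, 13, 17, 19, 23, 29}.
v=2: v_2(a)=4, v_2(b)=11; units ≡ 5, 5 (mod 8); ε·ε+αω+βω = 0·0+4·1+11·1 ≡ 1  ⇒  (a,b)_2 = -1.
v=19: a=19^0·(≡5), b=19^2·(≡2) mod 19; (5|19)=+1, (2|19)=-1; (−1)^{0·2·9}·(+1)^2·(-1)^0 = +1.
v=29: a=29^1·(≡27), b=29^3·(≡1) mod 29; (27|29)=-1, (1|29)=+1; (−1)^{1·3·14}·(-1)^3·(+1)^1 = -1.
v=5: a=5^0·(≡1), b=5^-2·(≡3) mod 5; (1|5)=+1, (3|5)=-1; (−1)^{0·-2·2}·(+1)^-2·(-1)^0 = +1.
v=11: a=11^1·(≡5), b=11^2·(≡9) mod 11; (5|11)=+1, (9|11)=+1; (−1)^{1·2·5}·(+1)^2·(+1)^1 = +1.
v=17: a=17^2·(≡12), b=17^5·(≡16) mod 17; (12|17)=-1, (16|17)=+1; (−1)^{2·5·8}·(-1)^5·(+1)^2 = -1.
v=23: a=23^1·(≡11), b=23^3·(≡2) mod 23; (11|23)=-1, (2|23)=+1; (−1)^{1·3·11}·(-1)^3·(+1)^1 = +1.
v=3: a=3^-2·(≡2), b=3^2·(≡2) mod 3; (2|3)=-1, (2|3)=-1; (−1)^{-2·2·1}·(-1)^2·(-1)^-2 = +1.
v=∞: 95381 > 0 and -22678 < 0  ⇒  (a,b)_∞ = +1.
v=13: a=13^1·(≡5), b=13^0·(≡7) mod 13; (5|13)=-1, (7|13)=-1; (−1)^{1·0·6}·(-1)^0·(-1)^1 = -1.
Ram(95381, -22678) = {2, 13, 17, 29}; no ℚ_2-point on the conic.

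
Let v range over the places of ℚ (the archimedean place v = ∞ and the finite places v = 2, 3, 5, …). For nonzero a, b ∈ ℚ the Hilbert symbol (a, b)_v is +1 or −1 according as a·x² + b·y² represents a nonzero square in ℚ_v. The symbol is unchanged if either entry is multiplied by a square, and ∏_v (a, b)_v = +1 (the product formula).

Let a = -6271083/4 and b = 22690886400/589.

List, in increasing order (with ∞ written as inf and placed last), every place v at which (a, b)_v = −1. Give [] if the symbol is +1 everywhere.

Mod squares: a ≡ -4123, b ≡ 152551. Check v ∈ {∞, 2, 3, 5, 7, 13, 19, 31, 37}.
v=2: v_2(a)=-2, v_2(b)=8; units ≡ 5, 7 (mod 8); ε·ε+αω+βω = 0·1+-2·0+8·1 ≡ 0  ⇒  (a,b)_2 = +1.
v=3: a=3^2·(≡2), b=3^4·(≡1) mod 3; (2|3)=-1, (1|3)=+1; (−1)^{2·4·1}·(-1)^4·(+1)^2 = +1.
v=7: a=7^1·(≡3), b=7^1·(≡2) mod 7; (3|7)=-1, (2|7)=+1; (−1)^{1·1·3}·(-1)^1·(+1)^1 = +1.
v=13: a=13^2·(≡2), b=13^2·(≡10) mod 13; (2|13)=-1, (10|13)=+1; (−1)^{2·2·6}·(-1)^2·(+1)^2 = +1.
v=37: a=37^0·(≡21), b=37^1·(≡10) mod 37; (21|37)=+1, (10|37)=+1; (−1)^{0·1·18}·(+1)^1·(+1)^0 = +1.
v=5: a=5^0·(≡3), b=5^2·(≡4) mod 5; (3|5)=-1, (4|5)=+1; (−1)^{0·2·2}·(-1)^2·(+1)^0 = +1.
v=19: a=19^1·(≡17), b=19^-1·(≡11) mod 19; (17|19)=+1, (11|19)=+1; (−1)^{1·-1·9}·(+1)^-1·(+1)^1 = -1.
v=∞: -4123 < 0 and 152551 > 0  ⇒  (a,b)_∞ = +1.
v=31: a=31^1·(≡11), b=31^-1·(≡17) mod 31; (11|31)=-1, (17|31)=-1; (−1)^{1·-1·15}·(-1)^-1·(-1)^1 = -1.
(-4123, 152551 / ℚ) ramifies at {19, 31}: a division algebra.

[19, 31]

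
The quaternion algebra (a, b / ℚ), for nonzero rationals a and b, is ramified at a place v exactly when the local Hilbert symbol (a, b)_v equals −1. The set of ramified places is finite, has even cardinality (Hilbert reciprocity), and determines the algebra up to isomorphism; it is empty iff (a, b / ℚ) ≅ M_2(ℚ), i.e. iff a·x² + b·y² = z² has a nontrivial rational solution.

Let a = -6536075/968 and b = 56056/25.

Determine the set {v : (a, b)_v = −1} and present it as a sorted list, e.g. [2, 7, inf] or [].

Mod squares: a ≡ -3094, b ≡ 286. Check v ∈ {∞, 2, 5, 7, 11, 13, 17}.
v=∞: -3094 < 0 and 286 > 0  ⇒  (a,b)_∞ = +1.
v=11: a=11^-2·(≡6), b=11^1·(≡1) mod 11; (6|11)=-1, (1|11)=+1; (−1)^{-2·1·5}·(-1)^1·(+1)^-2 = -1.
v=17: a=17^1·(≡3), b=17^0·(≡3) mod 17; (3|17)=-1, (3|17)=-1; (−1)^{1·0·8}·(-1)^0·(-1)^1 = -1.
v=7: a=7^1·(≡6), b=7^2·(≡6) mod 7; (6|7)=-1, (6|7)=-1; (−1)^{1·2·3}·(-1)^2·(-1)^1 = -1.
v=13: a=13^3·(≡9), b=13^1·(≡4) mod 13; (9|13)=+1, (4|13)=+1; (−1)^{3·1·6}·(+1)^1·(+1)^3 = +1.
v=5: a=5^2·(≡4), b=5^-2·(≡1) mod 5; (4|5)=+1, (1|5)=+1; (−1)^{2·-2·2}·(+1)^-2·(+1)^2 = +1.
v=2: v_2(a)=-3, v_2(b)=3; units ≡ 5, 7 (mod 8); ε·ε+αω+βω = 0·1+-3·0+3·1 ≡ 1  ⇒  (a,b)_2 = -1.
|Ram(-3094, 286)| = 4, even; anisotropic at {2, 7, 11, 17}.

[2, 7, 11, 17]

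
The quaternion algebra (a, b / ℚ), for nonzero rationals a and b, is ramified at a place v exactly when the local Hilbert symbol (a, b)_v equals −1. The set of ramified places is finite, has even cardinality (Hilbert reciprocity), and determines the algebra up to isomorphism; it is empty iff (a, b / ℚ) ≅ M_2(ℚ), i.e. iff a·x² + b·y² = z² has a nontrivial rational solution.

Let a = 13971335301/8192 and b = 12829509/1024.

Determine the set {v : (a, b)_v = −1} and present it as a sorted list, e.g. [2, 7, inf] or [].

[2, 7]

Mod squares: a ≡ 2618, b ≡ 1309. Check v ∈ {∞, 2, 3, 7, 11, 17}.
v=∞: 2618 > 0 and 1309 > 0  ⇒  (a,b)_∞ = +1.
v=11: a=11^5·(≡2), b=11^3·(≡3) mod 11; (2|11)=-1, (3|11)=+1; (−1)^{5·3·5}·(-1)^3·(+1)^5 = +1.
v=2: v_2(a)=-13, v_2(b)=-10; units ≡ 5, 5 (mod 8); ε·ε+αω+βω = 0·0+-13·1+-10·1 ≡ 1  ⇒  (a,b)_2 = -1.
v=17: a=17^1·(≡2), b=17^1·(≡16) mod 17; (2|17)=+1, (16|17)=+1; (−1)^{1·1·8}·(+1)^1·(+1)^1 = +1.
v=3: a=3^6·(≡2), b=3^4·(≡1) mod 3; (2|3)=-1, (1|3)=+1; (−1)^{6·4·1}·(-1)^4·(+1)^6 = +1.
v=7: a=7^1·(≡3), b=7^1·(≡6) mod 7; (3|7)=-1, (6|7)=-1; (−1)^{1·1·3}·(-1)^1·(-1)^1 = -1.
Ram(2618, 1309) = {2, 7}; no ℚ_2-point on the conic.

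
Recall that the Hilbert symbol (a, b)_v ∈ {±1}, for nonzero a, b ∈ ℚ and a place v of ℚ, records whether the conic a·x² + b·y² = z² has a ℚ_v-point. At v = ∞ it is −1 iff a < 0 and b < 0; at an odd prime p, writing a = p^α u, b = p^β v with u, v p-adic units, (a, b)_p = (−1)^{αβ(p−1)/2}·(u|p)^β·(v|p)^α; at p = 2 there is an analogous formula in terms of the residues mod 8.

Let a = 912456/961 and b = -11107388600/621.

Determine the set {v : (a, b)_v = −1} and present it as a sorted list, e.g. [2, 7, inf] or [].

(a, b) ≡ (25346, -1292646) mod (ℚ^×)²; places V = {2, 3, 5, 7, 11, 17, 19, 23, 29, 31, ∞}.
(a,b)_29: α=1, u≡7; β=1, v≡13 (mod 29); (7|29)=+1, (13|29)=+1; sign (−1)^0·+1^1·+1^1 = +1.
(a,b)_19: α=1, u≡1; β=1, v≡11 (mod 19); (1|19)=+1, (11|19)=+1; sign (−1)^1·+1^1·+1^1 = -1.
(a,b)_∞: sgn(25346)=+, sgn(-1292646)=−, so +1.
(a,b)_3: α=2, u≡2; β=-3, v≡2 (mod 3); (2|3)=-1, (2|3)=-1; sign (−1)^0·-1^-3·-1^2 = -1.
(a,b)_5: α=0, u≡1; β=2, v≡1 (mod 5); (1|5)=+1, (1|5)=+1; sign (−1)^0·+1^2·+1^0 = +1.
(a,b)_23: α=1, u≡19; β=-1, v≡5 (mod 23); (19|23)=-1, (5|23)=-1; sign (−1)^1·-1^-1·-1^1 = -1.
(a,b)_11: α=0, u≡7; β=2, v≡10 (mod 11); (7|11)=-1, (10|11)=-1; sign (−1)^0·-1^2·-1^0 = +1.
(a,b)_2: α=3, β=3; u≡1, v≡5 (mod 8); ε(u)ε(v)=0·0, αω(v)=3·1, βω(u)=3·0; sum ≡ 1  ⇒  -1.
(a,b)_17: α=0, u≡13; β=1, v≡14 (mod 17); (13|17)=+1, (14|17)=-1; sign (−1)^0·+1^1·-1^0 = +1.
(a,b)_31: α=-2, u≡2; β=0, v≡29 (mod 31); (2|31)=+1, (29|31)=-1; sign (−1)^0·+1^0·-1^-2 = +1.
(a,b)_7: α=0, u≡3; β=2, v≡4 (mod 7); (3|7)=-1, (4|7)=+1; sign (−1)^0·-1^2·+1^0 = +1.
|Ram(25346, -1292646)| = 4, even; anisotropic at {2, 3, 19, 23}.

[2, 3, 19, 23]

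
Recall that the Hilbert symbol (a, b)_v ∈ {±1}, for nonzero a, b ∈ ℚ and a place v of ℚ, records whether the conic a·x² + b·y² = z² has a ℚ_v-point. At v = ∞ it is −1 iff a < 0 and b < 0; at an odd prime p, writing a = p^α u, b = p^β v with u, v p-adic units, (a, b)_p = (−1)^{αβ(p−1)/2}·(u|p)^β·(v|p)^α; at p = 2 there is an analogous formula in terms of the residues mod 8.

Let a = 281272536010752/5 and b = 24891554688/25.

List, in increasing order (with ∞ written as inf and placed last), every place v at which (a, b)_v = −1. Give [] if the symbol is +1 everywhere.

[2, 5]

Mod squares: a ≡ 165, b ≡ 78. Check v ∈ {∞, 2, 3, 5, 7, 11, 13, 29}.
v=7: a=7^0·(≡4), b=7^2·(≡4) mod 7; (4|7)=+1, (4|7)=+1; (−1)^{0·2·3}·(+1)^2·(+1)^0 = +1.
v=3: a=3^1·(≡1), b=3^1·(≡2) mod 3; (1|3)=+1, (2|3)=-1; (−1)^{1·1·1}·(+1)^1·(-1)^1 = +1.
v=5: a=5^-1·(≡2), b=5^-2·(≡3) mod 5; (2|5)=-1, (3|5)=-1; (−1)^{-1·-2·2}·(-1)^-2·(-1)^-1 = -1.
v=13: a=13^2·(≡4), b=13^1·(≡2) mod 13; (4|13)=+1, (2|13)=-1; (−1)^{2·1·6}·(+1)^1·(-1)^2 = +1.
v=2: v_2(a)=12, v_2(b)=7; units ≡ 5, 7 (mod 8); ε·ε+αω+βω = 0·1+12·0+7·1 ≡ 1  ⇒  (a,b)_2 = -1.
v=∞: 165 > 0 and 78 > 0  ⇒  (a,b)_∞ = +1.
v=11: a=11^5·(≡4), b=11^2·(≡9) mod 11; (4|11)=+1, (9|11)=+1; (−1)^{5·2·5}·(+1)^2·(+1)^5 = +1.
v=29: a=29^2·(≡25), b=29^2·(≡16) mod 29; (25|29)=+1, (16|29)=+1; (−1)^{2·2·14}·(+1)^2·(+1)^2 = +1.
(165, 78 / ℚ) ramifies at {2, 5}: a division algebra.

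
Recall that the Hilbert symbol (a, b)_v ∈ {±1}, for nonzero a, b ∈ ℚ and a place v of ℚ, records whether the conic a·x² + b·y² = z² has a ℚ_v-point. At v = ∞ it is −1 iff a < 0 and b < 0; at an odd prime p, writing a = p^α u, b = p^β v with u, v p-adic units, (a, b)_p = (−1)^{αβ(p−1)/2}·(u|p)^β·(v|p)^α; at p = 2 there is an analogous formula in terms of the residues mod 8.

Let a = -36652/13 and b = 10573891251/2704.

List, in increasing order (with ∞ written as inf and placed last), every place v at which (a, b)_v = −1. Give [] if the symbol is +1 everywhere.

(a, b) ≡ (-2431, 51) mod (ℚ^×)²; places V = {2, 3, 7, 11, 13, 17, ∞}.
(a,b)_∞: sgn(-2431)=−, sgn(51)=+, so +1.
(a,b)_17: α=1, u≡12; β=3, v≡10 (mod 17); (12|17)=-1, (10|17)=-1; sign (−1)^0·-1^3·-1^1 = +1.
(a,b)_2: α=2, β=-4; u≡1, v≡3 (mod 8); ε(u)ε(v)=0·1, αω(v)=2·1, βω(u)=-4·0; sum ≡ 0  ⇒  +1.
(a,b)_11: α=1, u≡6; β=4, v≡8 (mod 11); (6|11)=-1, (8|11)=-1; sign (−1)^0·-1^4·-1^1 = -1.
(a,b)_13: α=-1, u≡8; β=-2, v≡9 (mod 13); (8|13)=-1, (9|13)=+1; sign (−1)^0·-1^-2·+1^-1 = +1.
(a,b)_3: α=0, u≡2; β=1, v≡2 (mod 3); (2|3)=-1, (2|3)=-1; sign (−1)^0·-1^1·-1^0 = -1.
(a,b)_7: α=2, u≡6; β=2, v≡1 (mod 7); (6|7)=-1, (1|7)=+1; sign (−1)^0·-1^2·+1^2 = +1.
Ram(-2431, 51) = {3, 11}; no ℚ_3-point on the conic.

[3, 11]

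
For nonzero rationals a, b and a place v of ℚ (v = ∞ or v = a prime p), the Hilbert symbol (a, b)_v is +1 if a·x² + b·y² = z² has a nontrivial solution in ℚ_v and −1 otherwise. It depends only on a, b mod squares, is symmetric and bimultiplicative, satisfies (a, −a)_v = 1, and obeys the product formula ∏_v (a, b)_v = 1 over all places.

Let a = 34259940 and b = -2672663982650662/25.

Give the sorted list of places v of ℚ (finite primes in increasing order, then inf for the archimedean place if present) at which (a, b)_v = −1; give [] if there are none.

(a, b) ≡ (65, -22) mod (ℚ^×)²; places V = {2, 3, 5, 7, 11, 13, ∞}.
(a,b)_7: α=0, u≡1; β=4, v≡5 (mod 7); (1|7)=+1, (5|7)=-1; sign (−1)^0·+1^4·-1^0 = +1.
(a,b)_2: α=2, β=1; u≡1, v≡5 (mod 8); ε(u)ε(v)=0·0, αω(v)=2·1, βω(u)=1·0; sum ≡ 0  ⇒  +1.
(a,b)_∞: sgn(65)=+, sgn(-22)=−, so +1.
(a,b)_5: α=1, u≡3; β=-2, v≡3 (mod 5); (3|5)=-1, (3|5)=-1; sign (−1)^0·-1^-2·-1^1 = -1.
(a,b)_13: α=1, u≡7; β=4, v≡10 (mod 13); (7|13)=-1, (10|13)=+1; sign (−1)^0·-1^4·+1^1 = +1.
(a,b)_3: α=2, u≡2; β=0, v≡2 (mod 3); (2|3)=-1, (2|3)=-1; sign (−1)^0·-1^0·-1^2 = +1.
(a,b)_11: α=4, u≡8; β=7, v≡1 (mod 11); (8|11)=-1, (1|11)=+1; sign (−1)^0·-1^7·+1^4 = -1.
Ram(65, -22) = {5, 11}; no ℚ_5-point on the conic.

[5, 11]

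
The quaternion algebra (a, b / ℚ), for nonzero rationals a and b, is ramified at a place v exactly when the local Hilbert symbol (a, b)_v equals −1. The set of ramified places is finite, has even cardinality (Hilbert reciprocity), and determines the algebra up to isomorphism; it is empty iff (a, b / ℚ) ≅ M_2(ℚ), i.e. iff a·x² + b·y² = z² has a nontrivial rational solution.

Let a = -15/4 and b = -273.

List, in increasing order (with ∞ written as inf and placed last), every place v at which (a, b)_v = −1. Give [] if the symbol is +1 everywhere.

(a, b) ≡ (-15, -273) mod (ℚ^×)²; places V = {2, 3, 5, 7, 13, ∞}.
(a,b)_∞: sgn(-15)=−, sgn(-273)=−, so -1.
(a,b)_3: α=1, u≡1; β=1, v≡2 (mod 3); (1|3)=+1, (2|3)=-1; sign (−1)^1·+1^1·-1^1 = +1.
(a,b)_7: α=0, u≡5; β=1, v≡3 (mod 7); (5|7)=-1, (3|7)=-1; sign (−1)^0·-1^1·-1^0 = -1.
(a,b)_13: α=0, u≡6; β=1, v≡5 (mod 13); (6|13)=-1, (5|13)=-1; sign (−1)^0·-1^1·-1^0 = -1.
(a,b)_5: α=1, u≡3; β=0, v≡2 (mod 5); (3|5)=-1, (2|5)=-1; sign (−1)^0·-1^0·-1^1 = -1.
(a,b)_2: α=-2, β=0; u≡1, v≡7 (mod 8); ε(u)ε(v)=0·1, αω(v)=-2·0, βω(u)=0·0; sum ≡ 0  ⇒  +1.
Ram(-15, -273) = {5, 7, 13, ∞}; no ℚ_5-point on the conic.

[5, 7, 13, inf]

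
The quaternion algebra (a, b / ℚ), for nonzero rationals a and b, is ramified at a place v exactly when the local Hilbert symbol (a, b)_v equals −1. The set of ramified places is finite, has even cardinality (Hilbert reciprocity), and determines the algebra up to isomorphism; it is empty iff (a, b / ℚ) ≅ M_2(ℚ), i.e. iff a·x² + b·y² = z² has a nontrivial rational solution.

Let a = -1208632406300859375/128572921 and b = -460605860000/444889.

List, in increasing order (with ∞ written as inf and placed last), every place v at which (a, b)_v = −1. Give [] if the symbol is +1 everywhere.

[11, inf]

Mod squares: a ≡ -55, b ≡ -26. Check v ∈ {∞, 2, 3, 5, 11, 13, 17, 23, 29}.
v=17: a=17^-2·(≡8), b=17^0·(≡16) mod 17; (8|17)=+1, (16|17)=+1; (−1)^{-2·0·8}·(+1)^0·(+1)^-2 = +1.
v=5: a=5^7·(≡4), b=5^4·(≡1) mod 5; (4|5)=+1, (1|5)=+1; (−1)^{7·4·2}·(+1)^4·(+1)^7 = +1.
v=∞: -55 < 0 and -26 < 0  ⇒  (a,b)_∞ = -1.
v=29: a=29^-2·(≡27), b=29^-2·(≡18) mod 29; (27|29)=-1, (18|29)=-1; (−1)^{-2·-2·14}·(-1)^-2·(-1)^-2 = +1.
v=11: a=11^9·(≡10), b=11^6·(≡8) mod 11; (10|11)=-1, (8|11)=-1; (−1)^{9·6·5}·(-1)^6·(-1)^9 = -1.
v=13: a=13^0·(≡1), b=13^1·(≡2) mod 13; (1|13)=+1, (2|13)=-1; (−1)^{0·1·6}·(+1)^1·(-1)^0 = +1.
v=3: a=3^8·(≡2), b=3^0·(≡1) mod 3; (2|3)=-1, (1|3)=+1; (−1)^{8·0·1}·(-1)^0·(+1)^8 = +1.
v=2: v_2(a)=0, v_2(b)=5; units ≡ 1, 3 (mod 8); ε·ε+αω+βω = 0·1+0·1+5·0 ≡ 0  ⇒  (a,b)_2 = +1.
v=23: a=23^-2·(≡5), b=23^-2·(≡21) mod 23; (5|23)=-1, (21|23)=-1; (−1)^{-2·-2·11}·(-1)^-2·(-1)^-2 = +1.
(-55, -26 / ℚ) ramifies at {11, ∞}: a division algebra.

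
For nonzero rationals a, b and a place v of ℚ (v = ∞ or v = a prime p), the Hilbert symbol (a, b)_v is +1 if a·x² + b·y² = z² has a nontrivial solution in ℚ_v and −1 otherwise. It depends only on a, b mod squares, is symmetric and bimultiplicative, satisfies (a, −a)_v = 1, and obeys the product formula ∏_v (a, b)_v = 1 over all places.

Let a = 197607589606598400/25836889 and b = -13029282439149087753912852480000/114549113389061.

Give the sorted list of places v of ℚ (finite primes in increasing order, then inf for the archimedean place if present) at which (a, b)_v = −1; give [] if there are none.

Mod squares: a ≡ 31, b ≡ -1073. Check v ∈ {∞, 2, 3, 5, 13, 17, 23, 29, 31, 37}.
v=5: a=5^2·(≡4), b=5^4·(≡2) mod 5; (4|5)=+1, (2|5)=-1; (−1)^{2·4·2}·(+1)^4·(-1)^2 = +1.
v=37: a=37^4·(≡29), b=37^7·(≡24) mod 37; (29|37)=-1, (24|37)=-1; (−1)^{4·7·18}·(-1)^7·(-1)^4 = -1.
v=13: a=13^-2·(≡8), b=13^-2·(≡5) mod 13; (8|13)=-1, (5|13)=-1; (−1)^{-2·-2·6}·(-1)^-2·(-1)^-2 = +1.
v=2: v_2(a)=8, v_2(b)=16; units ≡ 7, 7 (mod 8); ε·ε+αω+βω = 1·1+8·0+16·0 ≡ 1  ⇒  (a,b)_2 = -1.
v=17: a=17^-2·(≡12), b=17^-4·(≡16) mod 17; (12|17)=-1, (16|17)=+1; (−1)^{-2·-4·8}·(-1)^-4·(+1)^-2 = +1.
v=3: a=3^12·(≡1), b=3^20·(≡1) mod 3; (1|3)=+1, (1|3)=+1; (−1)^{12·20·1}·(+1)^20·(+1)^12 = +1.
v=29: a=29^0·(≡12), b=29^-1·(≡14) mod 29; (12|29)=-1, (14|29)=-1; (−1)^{0·-1·14}·(-1)^-1·(-1)^0 = -1.
v=23: a=23^-2·(≡3), b=23^-4·(≡18) mod 23; (3|23)=+1, (18|23)=+1; (−1)^{-2·-4·11}·(+1)^-4·(+1)^-2 = +1.
v=∞: 31 > 0 and -1073 < 0  ⇒  (a,b)_∞ = +1.
v=31: a=31^1·(≡10), b=31^2·(≡23) mod 31; (10|31)=+1, (23|31)=-1; (−1)^{1·2·15}·(+1)^2·(-1)^1 = -1.
(31, -1073 / ℚ) ramifies at {2, 29, 31, 37}: a division algebra.

[2, 29, 31, 37]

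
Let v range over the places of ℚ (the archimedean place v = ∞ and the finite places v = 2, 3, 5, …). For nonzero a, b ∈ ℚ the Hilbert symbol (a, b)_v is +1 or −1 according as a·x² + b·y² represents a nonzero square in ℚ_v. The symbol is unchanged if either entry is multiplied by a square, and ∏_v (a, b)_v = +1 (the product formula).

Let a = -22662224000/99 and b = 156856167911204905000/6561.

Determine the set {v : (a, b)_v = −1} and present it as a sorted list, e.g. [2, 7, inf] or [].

Mod squares: a ≡ -3190, b ≡ 442. Check v ∈ {∞, 2, 3, 5, 11, 13, 17, 29}.
v=∞: -3190 < 0 and 442 > 0  ⇒  (a,b)_∞ = +1.
v=5: a=5^3·(≡2), b=5^4·(≡3) mod 5; (2|5)=-1, (3|5)=-1; (−1)^{3·4·2}·(-1)^4·(-1)^3 = -1.
v=17: a=17^2·(≡5), b=17^3·(≡8) mod 17; (5|17)=-1, (8|17)=+1; (−1)^{2·3·8}·(-1)^3·(+1)^2 = -1.
v=11: a=11^-1·(≡10), b=11^2·(≡8) mod 11; (10|11)=-1, (8|11)=-1; (−1)^{-1·2·5}·(-1)^2·(-1)^-1 = -1.
v=3: a=3^-2·(≡2), b=3^-8·(≡1) mod 3; (2|3)=-1, (1|3)=+1; (−1)^{-2·-8·1}·(-1)^-8·(+1)^-2 = +1.
v=13: a=13^2·(≡5), b=13^7·(≡7) mod 13; (5|13)=-1, (7|13)=-1; (−1)^{2·7·6}·(-1)^7·(-1)^2 = -1.
v=29: a=29^1·(≡13), b=29^2·(≡9) mod 29; (13|29)=+1, (9|29)=+1; (−1)^{1·2·14}·(+1)^2·(+1)^1 = +1.
v=2: v_2(a)=7, v_2(b)=3; units ≡ 5, 5 (mod 8); ε·ε+αω+βω = 0·0+7·1+3·1 ≡ 0  ⇒  (a,b)_2 = +1.
|Ram(-3190, 442)| = 4, even; anisotropic at {5, 11, 13, 17}.

[5, 11, 13, 17]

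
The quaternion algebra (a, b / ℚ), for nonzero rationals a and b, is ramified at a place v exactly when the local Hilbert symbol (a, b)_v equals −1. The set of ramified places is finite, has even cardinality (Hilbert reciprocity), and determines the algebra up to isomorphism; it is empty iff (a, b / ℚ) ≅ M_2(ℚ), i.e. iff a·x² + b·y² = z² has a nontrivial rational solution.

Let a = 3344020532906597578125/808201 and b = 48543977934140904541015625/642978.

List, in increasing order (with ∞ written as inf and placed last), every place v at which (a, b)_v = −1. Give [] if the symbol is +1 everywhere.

(a, b) ≡ (76245, 74290) mod (ℚ^×)²; places V = {2, 3, 5, 7, 13, 17, 19, 23, 29, 31, ∞}.
(a,b)_19: α=4, u≡4; β=5, v≡13 (mod 19); (4|19)=+1, (13|19)=-1; sign (−1)^0·+1^5·-1^4 = +1.
(a,b)_7: α=2, u≡4; β=-2, v≡3 (mod 7); (4|7)=+1, (3|7)=-1; sign (−1)^0·+1^-2·-1^2 = +1.
(a,b)_5: α=7, u≡4; β=13, v≡3 (mod 5); (4|5)=+1, (3|5)=-1; sign (−1)^0·+1^13·-1^7 = -1.
(a,b)_∞: sgn(76245)=+, sgn(74290)=+, so +1.
(a,b)_31: α=-2, u≡20; β=0, v≡25 (mod 31); (20|31)=+1, (25|31)=+1; sign (−1)^0·+1^0·+1^-2 = +1.
(a,b)_29: α=-2, u≡1; β=2, v≡17 (mod 29); (1|29)=+1, (17|29)=-1; sign (−1)^0·+1^2·-1^-2 = +1.
(a,b)_2: α=0, β=-1; u≡5, v≡1 (mod 8); ε(u)ε(v)=0·0, αω(v)=0·0, βω(u)=-1·1; sum ≡ 1  ⇒  -1.
(a,b)_17: α=3, u≡10; β=3, v≡4 (mod 17); (10|17)=-1, (4|17)=+1; sign (−1)^0·-1^3·+1^3 = -1.
(a,b)_13: α=3, u≡7; β=2, v≡8 (mod 13); (7|13)=-1, (8|13)=-1; sign (−1)^0·-1^2·-1^3 = -1.
(a,b)_23: α=1, u≡13; β=1, v≡20 (mod 23); (13|23)=+1, (20|23)=-1; sign (−1)^1·+1^1·-1^1 = +1.
(a,b)_3: α=3, u≡2; β=-8, v≡1 (mod 3); (2|3)=-1, (1|3)=+1; sign (−1)^0·-1^-8·+1^3 = +1.
Ram(76245, 74290) = {2, 5, 13, 17}; no ℚ_2-point on the conic.

[2, 5, 13, 17]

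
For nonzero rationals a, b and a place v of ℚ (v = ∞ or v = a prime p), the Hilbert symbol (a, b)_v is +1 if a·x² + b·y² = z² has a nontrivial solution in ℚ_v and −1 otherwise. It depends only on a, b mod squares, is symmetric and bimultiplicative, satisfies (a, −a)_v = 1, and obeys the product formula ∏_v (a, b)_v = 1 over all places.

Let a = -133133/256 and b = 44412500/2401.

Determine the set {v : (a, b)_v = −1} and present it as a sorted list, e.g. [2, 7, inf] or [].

[5, 13, 17, 19]

(a, b) ≡ (-2717, 17765) mod (ℚ^×)²; places V = {2, 5, 7, 11, 13, 17, 19, ∞}.
(a,b)_2: α=-8, β=2; u≡3, v≡5 (mod 8); ε(u)ε(v)=1·0, αω(v)=-8·1, βω(u)=2·1; sum ≡ 0  ⇒  +1.
(a,b)_13: α=1, u≡9; β=0, v≡6 (mod 13); (9|13)=+1, (6|13)=-1; sign (−1)^0·+1^0·-1^1 = -1.
(a,b)_7: α=2, u≡5; β=-4, v≡6 (mod 7); (5|7)=-1, (6|7)=-1; sign (−1)^0·-1^-4·-1^2 = +1.
(a,b)_17: α=0, u≡11; β=1, v≡2 (mod 17); (11|17)=-1, (2|17)=+1; sign (−1)^0·-1^1·+1^0 = -1.
(a,b)_5: α=0, u≡2; β=5, v≡2 (mod 5); (2|5)=-1, (2|5)=-1; sign (−1)^0·-1^5·-1^0 = -1.
(a,b)_11: α=1, u≡10; β=1, v≡9 (mod 11); (10|11)=-1, (9|11)=+1; sign (−1)^1·-1^1·+1^1 = +1.
(a,b)_∞: sgn(-2717)=−, sgn(17765)=+, so +1.
(a,b)_19: α=1, u≡11; β=1, v≡9 (mod 19); (11|19)=+1, (9|19)=+1; sign (−1)^1·+1^1·+1^1 = -1.
(-2717, 17765 / ℚ) ramifies at {5, 13, 17, 19}: a division algebra.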